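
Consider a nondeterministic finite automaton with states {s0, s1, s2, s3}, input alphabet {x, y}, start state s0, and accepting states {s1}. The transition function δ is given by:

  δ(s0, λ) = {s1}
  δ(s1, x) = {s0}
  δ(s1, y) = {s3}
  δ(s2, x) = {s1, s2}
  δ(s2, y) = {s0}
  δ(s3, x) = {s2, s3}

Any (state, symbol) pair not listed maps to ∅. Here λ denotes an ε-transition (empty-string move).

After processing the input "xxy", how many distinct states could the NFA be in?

1

Start: ε-closure({s0}) = {s0, s1}.
Read 'x': s0→∅, s1→{s0}; union {s0}; ε-closure = {s0, s1}.
Read 'x': s0→∅, s1→{s0}; union {s0}; ε-closure = {s0, s1}.
Read 'y': s0→∅, s1→{s3}; now {s3}.
That set has 1 state.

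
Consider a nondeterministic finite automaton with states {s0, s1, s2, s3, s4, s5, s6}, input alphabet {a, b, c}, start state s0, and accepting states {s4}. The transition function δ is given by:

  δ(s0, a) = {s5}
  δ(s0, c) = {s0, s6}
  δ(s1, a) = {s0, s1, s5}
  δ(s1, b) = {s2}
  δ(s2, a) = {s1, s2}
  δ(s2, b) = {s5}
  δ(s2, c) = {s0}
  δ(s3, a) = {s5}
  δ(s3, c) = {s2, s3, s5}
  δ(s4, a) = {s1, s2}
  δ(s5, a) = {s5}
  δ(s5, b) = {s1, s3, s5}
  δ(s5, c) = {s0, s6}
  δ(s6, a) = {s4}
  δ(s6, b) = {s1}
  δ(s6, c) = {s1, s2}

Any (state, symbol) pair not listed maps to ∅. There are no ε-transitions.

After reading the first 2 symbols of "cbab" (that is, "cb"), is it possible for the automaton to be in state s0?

No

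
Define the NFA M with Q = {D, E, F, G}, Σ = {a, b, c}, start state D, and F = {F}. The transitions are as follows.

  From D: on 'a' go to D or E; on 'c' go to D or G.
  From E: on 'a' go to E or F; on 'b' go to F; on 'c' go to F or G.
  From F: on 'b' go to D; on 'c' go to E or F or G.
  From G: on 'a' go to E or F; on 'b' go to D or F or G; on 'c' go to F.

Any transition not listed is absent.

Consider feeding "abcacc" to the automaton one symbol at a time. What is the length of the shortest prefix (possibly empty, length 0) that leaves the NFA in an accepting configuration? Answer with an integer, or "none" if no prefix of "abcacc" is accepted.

Start in {D}.
Read 'a': D→{D, E}; now {D, E}.
Read 'b': D→∅, E→{F}; now {F}.
None of the earlier sets intersect F, but {F} does.

2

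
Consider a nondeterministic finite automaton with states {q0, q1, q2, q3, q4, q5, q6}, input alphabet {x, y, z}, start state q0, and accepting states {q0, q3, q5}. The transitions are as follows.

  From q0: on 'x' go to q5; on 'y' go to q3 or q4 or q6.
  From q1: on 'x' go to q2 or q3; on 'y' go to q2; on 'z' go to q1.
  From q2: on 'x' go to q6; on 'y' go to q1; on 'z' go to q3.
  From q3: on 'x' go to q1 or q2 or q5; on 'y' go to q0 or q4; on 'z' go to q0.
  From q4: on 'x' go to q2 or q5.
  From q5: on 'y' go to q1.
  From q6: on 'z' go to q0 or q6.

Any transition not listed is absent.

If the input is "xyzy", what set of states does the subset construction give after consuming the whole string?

Start in {q0}.
Read 'x': q0→{q5}; now {q5}.
Read 'y': q5→{q1}; now {q1}.
Read 'z': q1→{q1}; now {q1}.
Read 'y': q1→{q2}; now {q2}.

{q2}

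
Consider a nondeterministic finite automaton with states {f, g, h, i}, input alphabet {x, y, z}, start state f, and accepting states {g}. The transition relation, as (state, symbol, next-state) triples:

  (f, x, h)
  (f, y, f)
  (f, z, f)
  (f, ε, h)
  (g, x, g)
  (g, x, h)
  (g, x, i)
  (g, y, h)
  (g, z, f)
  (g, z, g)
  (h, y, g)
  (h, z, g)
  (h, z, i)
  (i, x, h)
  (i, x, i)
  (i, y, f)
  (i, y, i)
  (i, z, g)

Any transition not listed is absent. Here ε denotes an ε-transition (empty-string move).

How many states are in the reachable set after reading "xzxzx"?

3

Start: ε-closure({f}) = {f, h}.
Read 'x': {f, h} → {h}.
Read 'z': {h} → {g, i}.
Read 'x': {g, i} → {g, h, i}.
Read 'z': {g, h, i} → {f, g, h, i}.
Read 'x': {f, g, h, i} → {g, h, i}.
That set has 3 states.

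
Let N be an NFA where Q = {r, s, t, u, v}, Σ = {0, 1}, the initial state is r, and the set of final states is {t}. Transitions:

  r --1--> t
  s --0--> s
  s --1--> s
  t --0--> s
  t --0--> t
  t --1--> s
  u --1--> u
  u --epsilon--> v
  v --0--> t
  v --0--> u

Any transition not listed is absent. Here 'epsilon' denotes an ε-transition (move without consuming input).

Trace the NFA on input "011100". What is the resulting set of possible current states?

∅

Start in {r}.
Read '0': r→∅; now ∅.
The set is empty and remains empty for the remaining 5 symbols.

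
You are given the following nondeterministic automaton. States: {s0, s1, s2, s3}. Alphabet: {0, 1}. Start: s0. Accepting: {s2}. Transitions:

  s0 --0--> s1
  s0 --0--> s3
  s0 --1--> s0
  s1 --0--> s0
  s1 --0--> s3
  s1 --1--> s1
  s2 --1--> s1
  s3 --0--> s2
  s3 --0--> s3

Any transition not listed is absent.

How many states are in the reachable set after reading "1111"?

Start in {s0}.
Read '1': {s0} → {s0}.
Read '1': {s0} → {s0}.
Read '1': {s0} → {s0}.
Read '1': {s0} → {s0}.
That set has 1 state.

1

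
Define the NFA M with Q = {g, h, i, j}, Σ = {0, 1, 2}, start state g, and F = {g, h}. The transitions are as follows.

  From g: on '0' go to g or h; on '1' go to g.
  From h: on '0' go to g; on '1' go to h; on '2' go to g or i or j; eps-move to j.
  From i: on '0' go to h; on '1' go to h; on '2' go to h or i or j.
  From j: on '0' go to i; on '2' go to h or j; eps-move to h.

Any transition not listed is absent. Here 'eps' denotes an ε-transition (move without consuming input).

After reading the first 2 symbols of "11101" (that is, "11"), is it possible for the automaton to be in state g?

Start in {g}.
Read '1': {g} → {g}.
Read '1': {g} → {g}.
State g is in {g}.

Yes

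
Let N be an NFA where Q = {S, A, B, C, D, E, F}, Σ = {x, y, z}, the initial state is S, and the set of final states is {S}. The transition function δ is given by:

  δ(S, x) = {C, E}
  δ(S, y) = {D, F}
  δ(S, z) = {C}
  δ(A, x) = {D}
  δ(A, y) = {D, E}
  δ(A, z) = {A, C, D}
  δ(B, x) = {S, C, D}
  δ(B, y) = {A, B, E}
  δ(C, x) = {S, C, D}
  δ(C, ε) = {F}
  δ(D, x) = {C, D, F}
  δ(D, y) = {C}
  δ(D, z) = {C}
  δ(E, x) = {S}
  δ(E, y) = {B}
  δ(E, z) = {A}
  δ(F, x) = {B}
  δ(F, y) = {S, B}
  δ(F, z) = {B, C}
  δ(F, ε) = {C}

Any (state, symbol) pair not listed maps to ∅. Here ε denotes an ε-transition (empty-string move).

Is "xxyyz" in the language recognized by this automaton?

No

Start in {S}.
Read 'x': S→{C, E}; union {C, E}; ε-closure = {C, E, F}.
Read 'x': C→{S, C, D}, E→{S}, F→{B}; union {S, B, C, D}; ε-closure = {S, B, C, D, F}.
Read 'y': S→{D, F}, B→{A, B, E}, C→∅, D→{C}, F→{S, B}; now {S, A, B, C, D, E, F}.
Read 'y': S→{D, F}, A→{D, E}, B→{A, B, E}, C→∅, D→{C}, E→{B}, F→{S, B}; now {S, A, B, C, D, E, F}.
Read 'z': S→{C}, A→{A, C, D}, B→∅, C→∅, D→{C}, E→{A}, F→{B, C}; union {A, B, C, D}; ε-closure = {A, B, C, D, F}.
The final set {A, B, C, D, F} contains no accepting state.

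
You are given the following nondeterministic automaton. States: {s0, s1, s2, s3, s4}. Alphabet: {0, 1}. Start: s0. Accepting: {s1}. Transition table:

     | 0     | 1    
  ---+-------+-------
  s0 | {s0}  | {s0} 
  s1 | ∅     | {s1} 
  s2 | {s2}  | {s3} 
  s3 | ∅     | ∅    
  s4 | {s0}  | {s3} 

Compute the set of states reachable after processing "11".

{s0}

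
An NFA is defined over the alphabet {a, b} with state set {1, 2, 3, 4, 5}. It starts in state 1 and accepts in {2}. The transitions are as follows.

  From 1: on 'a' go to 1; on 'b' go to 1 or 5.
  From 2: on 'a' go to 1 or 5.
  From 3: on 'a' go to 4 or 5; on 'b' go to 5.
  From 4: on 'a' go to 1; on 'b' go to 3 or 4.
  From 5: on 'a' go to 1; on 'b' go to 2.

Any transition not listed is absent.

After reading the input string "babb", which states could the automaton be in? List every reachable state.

{1, 2, 5}

Start in {1}.
Read 'b': 1→{1, 5}; now {1, 5}.
Read 'a': 1→{1}, 5→{1}; now {1}.
Read 'b': 1→{1, 5}; now {1, 5}.
Read 'b': 1→{1, 5}, 5→{2}; now {1, 2, 5}.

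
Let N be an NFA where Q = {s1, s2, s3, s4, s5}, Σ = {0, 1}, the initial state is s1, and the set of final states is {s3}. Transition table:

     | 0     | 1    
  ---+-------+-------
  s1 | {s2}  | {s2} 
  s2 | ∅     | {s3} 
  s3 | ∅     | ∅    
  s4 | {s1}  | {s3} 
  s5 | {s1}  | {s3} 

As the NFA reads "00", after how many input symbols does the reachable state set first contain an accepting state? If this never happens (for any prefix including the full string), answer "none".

none

Start in {s1}.
Read '0': s1→{s2}; now {s2}.
Read '0': s2→∅; now ∅.
No reachable set along the way intersects F.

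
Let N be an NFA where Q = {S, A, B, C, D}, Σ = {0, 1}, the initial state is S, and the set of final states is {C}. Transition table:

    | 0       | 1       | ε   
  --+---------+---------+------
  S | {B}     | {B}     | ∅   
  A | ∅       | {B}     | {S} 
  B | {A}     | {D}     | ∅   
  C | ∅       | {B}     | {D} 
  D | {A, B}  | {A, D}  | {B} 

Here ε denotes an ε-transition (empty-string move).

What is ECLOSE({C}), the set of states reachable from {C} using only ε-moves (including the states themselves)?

{B, C, D}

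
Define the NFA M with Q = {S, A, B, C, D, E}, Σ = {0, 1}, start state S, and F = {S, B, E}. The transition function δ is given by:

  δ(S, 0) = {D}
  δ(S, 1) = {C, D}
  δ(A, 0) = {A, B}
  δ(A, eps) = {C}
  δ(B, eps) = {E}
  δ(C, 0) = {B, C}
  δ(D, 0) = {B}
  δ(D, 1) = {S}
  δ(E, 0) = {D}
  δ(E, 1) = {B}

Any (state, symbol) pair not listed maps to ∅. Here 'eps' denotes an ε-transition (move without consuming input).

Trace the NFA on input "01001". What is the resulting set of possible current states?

Start in {S}.
Read '0': {S} → {D}.
Read '1': {D} → {S}.
Read '0': {S} → {D}.
Read '0': {D} → {B, E}.
Read '1': {B, E} → {B, E}.

{B, E}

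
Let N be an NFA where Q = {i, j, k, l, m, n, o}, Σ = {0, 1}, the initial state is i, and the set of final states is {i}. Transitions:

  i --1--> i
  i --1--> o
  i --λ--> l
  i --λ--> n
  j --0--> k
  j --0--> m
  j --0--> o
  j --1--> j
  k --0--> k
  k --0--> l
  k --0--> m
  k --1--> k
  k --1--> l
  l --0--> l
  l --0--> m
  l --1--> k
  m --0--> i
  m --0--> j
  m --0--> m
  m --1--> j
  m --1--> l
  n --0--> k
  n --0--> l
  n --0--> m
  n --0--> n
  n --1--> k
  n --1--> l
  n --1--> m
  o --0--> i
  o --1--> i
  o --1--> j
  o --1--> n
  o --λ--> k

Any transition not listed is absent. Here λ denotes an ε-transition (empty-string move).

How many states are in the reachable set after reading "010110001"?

7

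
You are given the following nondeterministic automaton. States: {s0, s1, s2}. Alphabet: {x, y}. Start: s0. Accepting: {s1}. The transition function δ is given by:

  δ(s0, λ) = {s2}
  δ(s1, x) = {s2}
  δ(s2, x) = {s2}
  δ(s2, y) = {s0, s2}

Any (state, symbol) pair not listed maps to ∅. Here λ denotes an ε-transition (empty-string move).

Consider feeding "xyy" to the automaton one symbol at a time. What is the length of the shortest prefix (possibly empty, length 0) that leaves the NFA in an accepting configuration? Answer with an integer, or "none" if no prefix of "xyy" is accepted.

Start: ε-closure({s0}) = {s0, s2}.
Read 'x': s0→∅, s2→{s2}; now {s2}.
Read 'y': s2→{s0, s2}; now {s0, s2}.
Read 'y': s0→∅, s2→{s0, s2}; now {s0, s2}.
No reachable set along the way intersects F.

none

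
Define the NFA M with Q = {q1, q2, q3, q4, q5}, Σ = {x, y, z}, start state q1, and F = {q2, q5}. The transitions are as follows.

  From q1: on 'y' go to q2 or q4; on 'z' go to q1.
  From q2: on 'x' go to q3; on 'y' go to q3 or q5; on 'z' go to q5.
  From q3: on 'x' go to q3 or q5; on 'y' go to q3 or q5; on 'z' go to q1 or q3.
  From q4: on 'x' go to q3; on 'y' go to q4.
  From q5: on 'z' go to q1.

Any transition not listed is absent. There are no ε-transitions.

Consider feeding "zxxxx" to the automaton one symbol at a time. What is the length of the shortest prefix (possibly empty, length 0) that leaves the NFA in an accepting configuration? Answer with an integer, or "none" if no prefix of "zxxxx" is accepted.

none

Start in {q1}.
Read 'z': {q1} → {q1}.
Read 'x': {q1} → ∅.
The set is empty and remains empty for the remaining 3 symbols.
No reachable set along the way intersects F.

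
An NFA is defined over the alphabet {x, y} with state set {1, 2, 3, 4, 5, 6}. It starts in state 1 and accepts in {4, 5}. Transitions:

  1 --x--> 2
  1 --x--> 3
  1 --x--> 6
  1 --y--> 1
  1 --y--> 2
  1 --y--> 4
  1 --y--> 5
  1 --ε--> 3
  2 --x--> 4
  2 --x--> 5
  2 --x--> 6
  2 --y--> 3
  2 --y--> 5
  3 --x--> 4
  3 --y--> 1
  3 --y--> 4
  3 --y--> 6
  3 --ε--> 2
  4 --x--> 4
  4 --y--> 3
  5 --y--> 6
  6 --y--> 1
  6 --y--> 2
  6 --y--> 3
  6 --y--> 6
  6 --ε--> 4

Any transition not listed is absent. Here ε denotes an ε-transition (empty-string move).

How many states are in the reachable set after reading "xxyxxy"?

Start: ε-closure({1}) = {1, 2, 3}.
Read 'x': 1→{2, 3, 6}, 2→{4, 5, 6}, 3→{4}; now {2, 3, 4, 5, 6}.
Read 'x': 2→{4, 5, 6}, 3→{4}, 4→{4}, 5→∅, 6→∅; now {4, 5, 6}.
Read 'y': 4→{3}, 5→{6}, 6→{1, 2, 3, 6}; union {1, 2, 3, 6}; ε-closure = {1, 2, 3, 4, 6}.
Read 'x': 1→{2, 3, 6}, 2→{4, 5, 6}, 3→{4}, 4→{4}, 6→∅; now {2, 3, 4, 5, 6}.
Read 'x': 2→{4, 5, 6}, 3→{4}, 4→{4}, 5→∅, 6→∅; now {4, 5, 6}.
Read 'y': 4→{3}, 5→{6}, 6→{1, 2, 3, 6}; union {1, 2, 3, 6}; ε-closure = {1, 2, 3, 4, 6}.
That set has 5 states.

5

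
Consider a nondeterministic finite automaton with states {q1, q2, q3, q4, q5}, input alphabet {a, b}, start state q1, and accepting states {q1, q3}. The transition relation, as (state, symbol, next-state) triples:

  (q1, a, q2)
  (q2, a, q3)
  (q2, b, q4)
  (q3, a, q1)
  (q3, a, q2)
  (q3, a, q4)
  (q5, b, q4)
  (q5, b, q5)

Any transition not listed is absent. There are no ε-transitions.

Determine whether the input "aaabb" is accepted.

Start in {q1}.
Read 'a': {q1} → {q2}.
Read 'a': {q2} → {q3}.
Read 'a': {q3} → {q1, q2, q4}.
Read 'b': {q1, q2, q4} → {q4}.
Read 'b': {q4} → ∅.
The final set ∅ contains no accepting state.

No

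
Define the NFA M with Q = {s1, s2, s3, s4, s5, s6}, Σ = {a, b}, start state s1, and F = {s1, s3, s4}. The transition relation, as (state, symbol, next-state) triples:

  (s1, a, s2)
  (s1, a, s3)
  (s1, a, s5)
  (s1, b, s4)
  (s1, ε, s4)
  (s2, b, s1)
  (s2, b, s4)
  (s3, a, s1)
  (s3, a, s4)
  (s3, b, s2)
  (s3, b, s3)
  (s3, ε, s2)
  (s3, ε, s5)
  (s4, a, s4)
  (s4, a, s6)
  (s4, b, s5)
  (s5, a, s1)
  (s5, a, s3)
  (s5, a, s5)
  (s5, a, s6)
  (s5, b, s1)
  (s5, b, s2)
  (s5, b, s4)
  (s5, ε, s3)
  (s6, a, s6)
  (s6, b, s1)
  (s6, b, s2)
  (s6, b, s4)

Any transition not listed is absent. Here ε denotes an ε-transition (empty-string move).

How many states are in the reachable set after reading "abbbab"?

Start: ε-closure({s1}) = {s1, s4}.
Read 'a': {s1, s4} → {s2, s3, s4, s5, s6}.
Read 'b': {s2, s3, s4, s5, s6} → {s1, s2, s3, s4, s5}.
Read 'b': {s1, s2, s3, s4, s5} → {s1, s2, s3, s4, s5}.
Read 'b': {s1, s2, s3, s4, s5} → {s1, s2, s3, s4, s5}.
Read 'a': {s1, s2, s3, s4, s5} → {s1, s2, s3, s4, s5, s6}.
Read 'b': {s1, s2, s3, s4, s5, s6} → {s1, s2, s3, s4, s5}.
That set has 5 states.

5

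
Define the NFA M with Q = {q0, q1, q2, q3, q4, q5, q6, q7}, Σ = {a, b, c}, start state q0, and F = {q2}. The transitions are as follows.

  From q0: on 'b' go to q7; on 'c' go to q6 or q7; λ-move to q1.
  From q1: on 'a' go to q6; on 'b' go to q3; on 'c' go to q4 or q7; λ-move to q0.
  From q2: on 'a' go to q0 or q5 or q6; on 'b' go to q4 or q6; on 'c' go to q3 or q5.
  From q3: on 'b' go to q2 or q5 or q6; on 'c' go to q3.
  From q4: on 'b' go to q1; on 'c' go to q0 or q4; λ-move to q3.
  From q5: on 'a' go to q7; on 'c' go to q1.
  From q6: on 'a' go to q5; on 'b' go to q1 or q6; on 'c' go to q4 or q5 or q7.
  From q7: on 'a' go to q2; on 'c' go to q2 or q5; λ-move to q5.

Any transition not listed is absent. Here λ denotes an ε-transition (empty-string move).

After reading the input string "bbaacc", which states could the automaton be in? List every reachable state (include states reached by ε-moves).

Start: ε-closure({q0}) = {q0, q1}.
Read 'b': q0→{q7}, q1→{q3}; union {q3, q7}; ε-closure = {q3, q5, q7}.
Read 'b': q3→{q2, q5, q6}, q5→∅, q7→∅; now {q2, q5, q6}.
Read 'a': q2→{q0, q5, q6}, q5→{q7}, q6→{q5}; union {q0, q5, q6, q7}; ε-closure = {q0, q1, q5, q6, q7}.
Read 'a': q0→∅, q1→{q6}, q5→{q7}, q6→{q5}, q7→{q2}; now {q2, q5, q6, q7}.
Read 'c': q2→{q3, q5}, q5→{q1}, q6→{q4, q5, q7}, q7→{q2, q5}; union {q1, q2, q3, q4, q5, q7}; ε-closure = {q0, q1, q2, q3, q4, q5, q7}.
Read 'c': q0→{q6, q7}, q1→{q4, q7}, q2→{q3, q5}, q3→{q3}, q4→{q0, q4}, q5→{q1}, q7→{q2, q5}; now {q0, q1, q2, q3, q4, q5, q6, q7}.

{q0, q1, q2, q3, q4, q5, q6, q7}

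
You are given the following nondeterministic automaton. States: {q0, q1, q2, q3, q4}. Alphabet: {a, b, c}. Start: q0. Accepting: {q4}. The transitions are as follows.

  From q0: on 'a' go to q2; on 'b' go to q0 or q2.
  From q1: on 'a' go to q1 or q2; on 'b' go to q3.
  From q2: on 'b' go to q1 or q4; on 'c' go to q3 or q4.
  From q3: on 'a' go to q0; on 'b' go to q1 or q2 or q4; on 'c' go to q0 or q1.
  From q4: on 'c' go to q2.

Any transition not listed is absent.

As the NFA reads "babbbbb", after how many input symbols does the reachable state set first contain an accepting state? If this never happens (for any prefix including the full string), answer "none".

3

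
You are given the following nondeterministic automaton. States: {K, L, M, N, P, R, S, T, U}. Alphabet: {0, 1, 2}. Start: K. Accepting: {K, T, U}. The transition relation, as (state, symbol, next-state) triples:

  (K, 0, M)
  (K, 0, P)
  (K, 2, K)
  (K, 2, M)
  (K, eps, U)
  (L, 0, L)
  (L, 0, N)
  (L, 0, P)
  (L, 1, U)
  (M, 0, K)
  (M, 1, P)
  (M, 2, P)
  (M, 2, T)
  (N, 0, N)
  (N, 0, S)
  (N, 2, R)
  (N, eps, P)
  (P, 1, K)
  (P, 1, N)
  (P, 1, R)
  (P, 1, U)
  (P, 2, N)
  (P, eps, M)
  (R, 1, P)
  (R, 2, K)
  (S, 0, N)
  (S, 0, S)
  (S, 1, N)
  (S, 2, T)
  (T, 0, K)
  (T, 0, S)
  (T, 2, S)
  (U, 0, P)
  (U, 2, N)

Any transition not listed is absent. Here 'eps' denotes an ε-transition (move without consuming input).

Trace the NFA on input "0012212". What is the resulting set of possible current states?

∅

Start: ε-closure({K}) = {K, U}.
Read '0': K→{M, P}, U→{P}; now {M, P}.
Read '0': M→{K}, P→∅; union {K}; ε-closure = {K, U}.
Read '1': K→∅, U→∅; now ∅.
The set is empty and remains empty for the remaining 4 symbols.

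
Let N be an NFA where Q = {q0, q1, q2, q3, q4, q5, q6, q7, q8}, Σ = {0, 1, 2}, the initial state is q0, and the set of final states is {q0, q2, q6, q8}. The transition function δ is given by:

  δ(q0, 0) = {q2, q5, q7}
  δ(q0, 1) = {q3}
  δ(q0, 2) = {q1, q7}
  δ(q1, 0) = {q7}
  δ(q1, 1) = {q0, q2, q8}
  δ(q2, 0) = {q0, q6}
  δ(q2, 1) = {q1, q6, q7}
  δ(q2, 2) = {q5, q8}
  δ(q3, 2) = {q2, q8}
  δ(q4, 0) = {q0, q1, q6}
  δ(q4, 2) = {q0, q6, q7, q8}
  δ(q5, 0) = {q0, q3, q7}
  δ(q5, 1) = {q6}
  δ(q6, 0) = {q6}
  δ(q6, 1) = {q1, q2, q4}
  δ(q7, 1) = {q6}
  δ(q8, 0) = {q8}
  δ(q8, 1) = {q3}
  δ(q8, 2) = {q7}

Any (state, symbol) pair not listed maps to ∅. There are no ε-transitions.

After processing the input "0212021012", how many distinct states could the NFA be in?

Start in {q0}.
Read '0': q0→{q2, q5, q7}; now {q2, q5, q7}.
Read '2': q2→{q5, q8}, q5→∅, q7→∅; now {q5, q8}.
Read '1': q5→{q6}, q8→{q3}; now {q3, q6}.
Read '2': q3→{q2, q8}, q6→∅; now {q2, q8}.
Read '0': q2→{q0, q6}, q8→{q8}; now {q0, q6, q8}.
Read '2': q0→{q1, q7}, q6→∅, q8→{q7}; now {q1, q7}.
Read '1': q1→{q0, q2, q8}, q7→{q6}; now {q0, q2, q6, q8}.
Read '0': q0→{q2, q5, q7}, q2→{q0, q6}, q6→{q6}, q8→{q8}; now {q0, q2, q5, q6, q7, q8}.
Read '1': q0→{q3}, q2→{q1, q6, q7}, q5→{q6}, q6→{q1, q2, q4}, q7→{q6}, q8→{q3}; now {q1, q2, q3, q4, q6, q7}.
Read '2': q1→∅, q2→{q5, q8}, q3→{q2, q8}, q4→{q0, q6, q7, q8}, q6→∅, q7→∅; now {q0, q2, q5, q6, q7, q8}.
That set has 6 states.

6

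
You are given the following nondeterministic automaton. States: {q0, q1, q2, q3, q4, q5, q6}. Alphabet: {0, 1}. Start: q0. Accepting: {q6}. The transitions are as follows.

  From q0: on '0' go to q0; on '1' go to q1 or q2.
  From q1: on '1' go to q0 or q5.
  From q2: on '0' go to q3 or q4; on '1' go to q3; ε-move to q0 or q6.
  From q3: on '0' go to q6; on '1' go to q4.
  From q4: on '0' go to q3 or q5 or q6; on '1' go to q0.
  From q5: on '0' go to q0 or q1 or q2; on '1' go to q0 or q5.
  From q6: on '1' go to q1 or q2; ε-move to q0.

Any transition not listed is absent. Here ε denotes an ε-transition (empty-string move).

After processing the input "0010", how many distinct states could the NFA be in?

Start in {q0}.
Read '0': q0→{q0}; now {q0}.
Read '0': q0→{q0}; now {q0}.
Read '1': q0→{q1, q2}; union {q1, q2}; ε-closure = {q0, q1, q2, q6}.
Read '0': q0→{q0}, q1→∅, q2→{q3, q4}, q6→∅; now {q0, q3, q4}.
That set has 3 states.

3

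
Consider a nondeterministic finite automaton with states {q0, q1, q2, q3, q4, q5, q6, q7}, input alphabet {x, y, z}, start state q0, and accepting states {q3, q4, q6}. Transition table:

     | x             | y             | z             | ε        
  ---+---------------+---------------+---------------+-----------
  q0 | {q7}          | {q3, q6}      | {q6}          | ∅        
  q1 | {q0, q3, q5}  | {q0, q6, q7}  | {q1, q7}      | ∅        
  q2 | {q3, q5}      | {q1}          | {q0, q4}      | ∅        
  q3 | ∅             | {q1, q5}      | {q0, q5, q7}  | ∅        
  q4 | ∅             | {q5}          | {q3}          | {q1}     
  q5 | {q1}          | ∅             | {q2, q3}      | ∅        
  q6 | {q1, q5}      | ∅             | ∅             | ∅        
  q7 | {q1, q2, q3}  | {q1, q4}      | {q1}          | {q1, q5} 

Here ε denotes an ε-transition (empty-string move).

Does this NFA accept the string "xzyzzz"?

Yes

Start in {q0}.
Read 'x': {q0} → {q1, q5, q7}.
Read 'z': {q1, q5, q7} → {q1, q2, q3, q5, q7}.
Read 'y': {q1, q2, q3, q5, q7} → {q0, q1, q4, q5, q6, q7}.
Read 'z': {q0, q1, q4, q5, q6, q7} → {q1, q2, q3, q5, q6, q7}.
Read 'z': {q1, q2, q3, q5, q6, q7} → {q0, q1, q2, q3, q4, q5, q7}.
Read 'z': {q0, q1, q2, q3, q4, q5, q7} → {q0, q1, q2, q3, q4, q5, q6, q7}.
The final set {q0, q1, q2, q3, q4, q5, q6, q7} contains the accepting states q3, q4, q6.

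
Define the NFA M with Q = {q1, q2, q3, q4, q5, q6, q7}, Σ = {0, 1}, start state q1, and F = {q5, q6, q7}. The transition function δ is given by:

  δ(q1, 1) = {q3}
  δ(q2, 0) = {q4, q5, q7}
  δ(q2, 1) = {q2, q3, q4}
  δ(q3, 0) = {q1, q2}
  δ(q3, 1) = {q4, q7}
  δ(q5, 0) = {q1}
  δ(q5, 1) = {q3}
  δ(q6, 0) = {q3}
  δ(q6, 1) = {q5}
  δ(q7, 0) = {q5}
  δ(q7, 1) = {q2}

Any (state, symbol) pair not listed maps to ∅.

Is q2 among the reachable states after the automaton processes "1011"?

Yes

Start in {q1}.
Read '1': q1→{q3}; now {q3}.
Read '0': q3→{q1, q2}; now {q1, q2}.
Read '1': q1→{q3}, q2→{q2, q3, q4}; now {q2, q3, q4}.
Read '1': q2→{q2, q3, q4}, q3→{q4, q7}, q4→∅; now {q2, q3, q4, q7}.
State q2 is in {q2, q3, q4, q7}.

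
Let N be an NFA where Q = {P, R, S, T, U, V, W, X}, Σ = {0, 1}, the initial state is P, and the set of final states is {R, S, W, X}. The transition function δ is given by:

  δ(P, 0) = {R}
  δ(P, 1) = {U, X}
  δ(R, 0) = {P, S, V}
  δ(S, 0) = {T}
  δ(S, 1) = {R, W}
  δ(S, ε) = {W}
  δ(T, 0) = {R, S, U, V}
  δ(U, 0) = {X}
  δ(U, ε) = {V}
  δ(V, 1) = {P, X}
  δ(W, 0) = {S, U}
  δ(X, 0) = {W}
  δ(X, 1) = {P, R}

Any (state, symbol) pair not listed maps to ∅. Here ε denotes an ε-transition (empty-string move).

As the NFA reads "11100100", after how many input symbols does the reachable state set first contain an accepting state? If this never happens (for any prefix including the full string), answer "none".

1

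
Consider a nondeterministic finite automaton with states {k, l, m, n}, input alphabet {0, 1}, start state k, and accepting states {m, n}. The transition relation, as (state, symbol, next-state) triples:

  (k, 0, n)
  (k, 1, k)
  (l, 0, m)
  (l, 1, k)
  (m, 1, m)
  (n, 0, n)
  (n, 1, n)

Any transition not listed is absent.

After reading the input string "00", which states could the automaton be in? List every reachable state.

Start in {k}.
Read '0': {k} → {n}.
Read '0': {n} → {n}.

{n}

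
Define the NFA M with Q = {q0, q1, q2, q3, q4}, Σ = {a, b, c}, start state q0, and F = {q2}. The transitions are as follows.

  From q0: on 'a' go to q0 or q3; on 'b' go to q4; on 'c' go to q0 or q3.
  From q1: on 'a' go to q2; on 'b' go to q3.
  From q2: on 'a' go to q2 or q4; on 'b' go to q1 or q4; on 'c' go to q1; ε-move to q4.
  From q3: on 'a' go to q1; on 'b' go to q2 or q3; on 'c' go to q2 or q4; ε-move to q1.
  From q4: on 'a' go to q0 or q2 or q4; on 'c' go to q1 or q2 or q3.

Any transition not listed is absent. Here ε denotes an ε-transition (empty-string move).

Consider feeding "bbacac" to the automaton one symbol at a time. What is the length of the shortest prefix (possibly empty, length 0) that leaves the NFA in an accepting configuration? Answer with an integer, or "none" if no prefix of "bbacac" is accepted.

none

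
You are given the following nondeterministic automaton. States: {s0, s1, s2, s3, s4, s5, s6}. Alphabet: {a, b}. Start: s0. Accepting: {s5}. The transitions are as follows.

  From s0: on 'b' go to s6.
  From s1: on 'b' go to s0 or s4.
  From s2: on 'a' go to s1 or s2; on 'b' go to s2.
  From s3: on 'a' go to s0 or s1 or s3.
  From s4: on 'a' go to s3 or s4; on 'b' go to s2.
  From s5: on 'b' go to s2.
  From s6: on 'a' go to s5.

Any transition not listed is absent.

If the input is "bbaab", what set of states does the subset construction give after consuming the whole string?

Start in {s0}.
Read 'b': s0→{s6}; now {s6}.
Read 'b': s6→∅; now ∅.
The set is empty and remains empty for the remaining 3 symbols.

∅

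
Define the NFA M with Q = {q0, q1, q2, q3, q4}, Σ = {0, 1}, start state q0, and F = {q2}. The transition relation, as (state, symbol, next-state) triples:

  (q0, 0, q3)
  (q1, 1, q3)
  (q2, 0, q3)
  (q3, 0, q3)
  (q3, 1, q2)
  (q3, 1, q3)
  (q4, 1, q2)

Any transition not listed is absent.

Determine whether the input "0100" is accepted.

No

Start in {q0}.
Read '0': q0→{q3}; now {q3}.
Read '1': q3→{q2, q3}; now {q2, q3}.
Read '0': q2→{q3}, q3→{q3}; now {q3}.
Read '0': q3→{q3}; now {q3}.
The final set {q3} contains no accepting state.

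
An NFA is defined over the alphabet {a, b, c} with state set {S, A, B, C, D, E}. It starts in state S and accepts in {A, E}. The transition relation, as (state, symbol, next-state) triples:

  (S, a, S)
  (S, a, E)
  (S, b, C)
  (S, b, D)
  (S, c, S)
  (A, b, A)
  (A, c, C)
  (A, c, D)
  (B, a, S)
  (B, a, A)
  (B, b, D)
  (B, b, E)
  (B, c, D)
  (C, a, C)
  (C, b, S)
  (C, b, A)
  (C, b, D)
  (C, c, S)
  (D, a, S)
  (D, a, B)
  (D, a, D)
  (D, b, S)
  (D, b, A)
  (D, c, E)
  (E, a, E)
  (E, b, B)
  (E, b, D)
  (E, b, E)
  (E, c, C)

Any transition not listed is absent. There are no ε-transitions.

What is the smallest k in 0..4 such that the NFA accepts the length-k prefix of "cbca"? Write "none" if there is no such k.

3

Start in {S}.
Read 'c': {S} → {S}.
Read 'b': {S} → {C, D}.
Read 'c': {C, D} → {S, E}.
None of the earlier sets intersect F, but {S, E} does.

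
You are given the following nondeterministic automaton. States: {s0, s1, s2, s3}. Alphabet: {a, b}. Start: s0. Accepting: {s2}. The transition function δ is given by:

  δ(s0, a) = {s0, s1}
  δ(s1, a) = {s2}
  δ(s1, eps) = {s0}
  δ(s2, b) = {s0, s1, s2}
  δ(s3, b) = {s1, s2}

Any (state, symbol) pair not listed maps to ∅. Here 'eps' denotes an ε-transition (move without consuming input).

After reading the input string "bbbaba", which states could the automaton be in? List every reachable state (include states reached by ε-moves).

∅

Start in {s0}.
Read 'b': s0→∅; now ∅.
The set is empty and remains empty for the remaining 5 symbols.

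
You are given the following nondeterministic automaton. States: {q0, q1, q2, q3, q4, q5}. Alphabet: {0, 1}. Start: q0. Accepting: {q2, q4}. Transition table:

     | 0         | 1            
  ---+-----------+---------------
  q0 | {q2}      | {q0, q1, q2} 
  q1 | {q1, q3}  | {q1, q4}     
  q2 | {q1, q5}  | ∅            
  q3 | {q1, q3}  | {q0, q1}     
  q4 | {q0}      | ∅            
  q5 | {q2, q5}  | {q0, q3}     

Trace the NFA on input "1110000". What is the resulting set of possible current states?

Start in {q0}.
Read '1': q0→{q0, q1, q2}; now {q0, q1, q2}.
Read '1': q0→{q0, q1, q2}, q1→{q1, q4}, q2→∅; now {q0, q1, q2, q4}.
Read '1': q0→{q0, q1, q2}, q1→{q1, q4}, q2→∅, q4→∅; now {q0, q1, q2, q4}.
Read '0': q0→{q2}, q1→{q1, q3}, q2→{q1, q5}, q4→{q0}; now {q0, q1, q2, q3, q5}.
Read '0': q0→{q2}, q1→{q1, q3}, q2→{q1, q5}, q3→{q1, q3}, q5→{q2, q5}; now {q1, q2, q3, q5}.
Read '0': q1→{q1, q3}, q2→{q1, q5}, q3→{q1, q3}, q5→{q2, q5}; now {q1, q2, q3, q5}.
Read '0': q1→{q1, q3}, q2→{q1, q5}, q3→{q1, q3}, q5→{q2, q5}; now {q1, q2, q3, q5}.

{q1, q2, q3, q5}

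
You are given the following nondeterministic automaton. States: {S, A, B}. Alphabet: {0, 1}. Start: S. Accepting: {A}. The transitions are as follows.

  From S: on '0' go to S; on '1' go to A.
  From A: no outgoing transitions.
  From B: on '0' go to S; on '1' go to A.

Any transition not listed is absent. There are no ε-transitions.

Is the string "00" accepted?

Start in {S}.
Read '0': {S} → {S}.
Read '0': {S} → {S}.
The final set {S} contains no accepting state.

No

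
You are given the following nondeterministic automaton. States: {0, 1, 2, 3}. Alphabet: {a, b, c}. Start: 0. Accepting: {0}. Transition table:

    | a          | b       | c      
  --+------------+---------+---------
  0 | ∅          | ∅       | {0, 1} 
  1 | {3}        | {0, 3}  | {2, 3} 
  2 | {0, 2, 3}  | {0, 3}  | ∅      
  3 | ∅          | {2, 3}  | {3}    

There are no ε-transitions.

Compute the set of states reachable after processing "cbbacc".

{0, 1, 2, 3}

Start in {0}.
Read 'c': {0} → {0, 1}.
Read 'b': {0, 1} → {0, 3}.
Read 'b': {0, 3} → {2, 3}.
Read 'a': {2, 3} → {0, 2, 3}.
Read 'c': {0, 2, 3} → {0, 1, 3}.
Read 'c': {0, 1, 3} → {0, 1, 2, 3}.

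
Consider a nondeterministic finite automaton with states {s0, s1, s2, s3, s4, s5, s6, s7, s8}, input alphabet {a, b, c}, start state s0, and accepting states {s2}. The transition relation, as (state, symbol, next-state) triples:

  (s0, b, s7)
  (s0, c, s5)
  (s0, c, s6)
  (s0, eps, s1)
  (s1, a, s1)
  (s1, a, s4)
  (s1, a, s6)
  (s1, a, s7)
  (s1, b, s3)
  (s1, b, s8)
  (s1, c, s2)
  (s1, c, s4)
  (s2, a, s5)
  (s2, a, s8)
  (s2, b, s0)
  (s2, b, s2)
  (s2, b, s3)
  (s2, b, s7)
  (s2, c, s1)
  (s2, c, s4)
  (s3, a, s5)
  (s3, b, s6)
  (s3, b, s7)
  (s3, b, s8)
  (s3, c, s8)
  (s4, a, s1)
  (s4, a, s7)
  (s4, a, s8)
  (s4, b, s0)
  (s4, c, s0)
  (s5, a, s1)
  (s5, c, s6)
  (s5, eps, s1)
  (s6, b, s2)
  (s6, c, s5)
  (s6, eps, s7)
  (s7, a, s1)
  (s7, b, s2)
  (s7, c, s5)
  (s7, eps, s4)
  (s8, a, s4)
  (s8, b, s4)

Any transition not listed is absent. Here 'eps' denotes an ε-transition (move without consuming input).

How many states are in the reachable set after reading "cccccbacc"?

7

Start: ε-closure({s0}) = {s0, s1}.
Read 'c': s0→{s5, s6}, s1→{s2, s4}; union {s2, s4, s5, s6}; ε-closure = {s1, s2, s4, s5, s6, s7}.
Read 'c': s1→{s2, s4}, s2→{s1, s4}, s4→{s0}, s5→{s6}, s6→{s5}, s7→{s5}; union {s0, s1, s2, s4, s5, s6}; ε-closure = {s0, s1, s2, s4, s5, s6, s7}.
Read 'c': s0→{s5, s6}, s1→{s2, s4}, s2→{s1, s4}, s4→{s0}, s5→{s6}, s6→{s5}, s7→{s5}; union {s0, s1, s2, s4, s5, s6}; ε-closure = {s0, s1, s2, s4, s5, s6, s7}.
Read 'c': s0→{s5, s6}, s1→{s2, s4}, s2→{s1, s4}, s4→{s0}, s5→{s6}, s6→{s5}, s7→{s5}; union {s0, s1, s2, s4, s5, s6}; ε-closure = {s0, s1, s2, s4, s5, s6, s7}.
Read 'c': s0→{s5, s6}, s1→{s2, s4}, s2→{s1, s4}, s4→{s0}, s5→{s6}, s6→{s5}, s7→{s5}; union {s0, s1, s2, s4, s5, s6}; ε-closure = {s0, s1, s2, s4, s5, s6, s7}.
Read 'b': s0→{s7}, s1→{s3, s8}, s2→{s0, s2, s3, s7}, s4→{s0}, s5→∅, s6→{s2}, s7→{s2}; union {s0, s2, s3, s7, s8}; ε-closure = {s0, s1, s2, s3, s4, s7, s8}.
Read 'a': s0→∅, s1→{s1, s4, s6, s7}, s2→{s5, s8}, s3→{s5}, s4→{s1, s7, s8}, s7→{s1}, s8→{s4}; now {s1, s4, s5, s6, s7, s8}.
Read 'c': s1→{s2, s4}, s4→{s0}, s5→{s6}, s6→{s5}, s7→{s5}, s8→∅; union {s0, s2, s4, s5, s6}; ε-closure = {s0, s1, s2, s4, s5, s6, s7}.
Read 'c': s0→{s5, s6}, s1→{s2, s4}, s2→{s1, s4}, s4→{s0}, s5→{s6}, s6→{s5}, s7→{s5}; union {s0, s1, s2, s4, s5, s6}; ε-closure = {s0, s1, s2, s4, s5, s6, s7}.
That set has 7 states.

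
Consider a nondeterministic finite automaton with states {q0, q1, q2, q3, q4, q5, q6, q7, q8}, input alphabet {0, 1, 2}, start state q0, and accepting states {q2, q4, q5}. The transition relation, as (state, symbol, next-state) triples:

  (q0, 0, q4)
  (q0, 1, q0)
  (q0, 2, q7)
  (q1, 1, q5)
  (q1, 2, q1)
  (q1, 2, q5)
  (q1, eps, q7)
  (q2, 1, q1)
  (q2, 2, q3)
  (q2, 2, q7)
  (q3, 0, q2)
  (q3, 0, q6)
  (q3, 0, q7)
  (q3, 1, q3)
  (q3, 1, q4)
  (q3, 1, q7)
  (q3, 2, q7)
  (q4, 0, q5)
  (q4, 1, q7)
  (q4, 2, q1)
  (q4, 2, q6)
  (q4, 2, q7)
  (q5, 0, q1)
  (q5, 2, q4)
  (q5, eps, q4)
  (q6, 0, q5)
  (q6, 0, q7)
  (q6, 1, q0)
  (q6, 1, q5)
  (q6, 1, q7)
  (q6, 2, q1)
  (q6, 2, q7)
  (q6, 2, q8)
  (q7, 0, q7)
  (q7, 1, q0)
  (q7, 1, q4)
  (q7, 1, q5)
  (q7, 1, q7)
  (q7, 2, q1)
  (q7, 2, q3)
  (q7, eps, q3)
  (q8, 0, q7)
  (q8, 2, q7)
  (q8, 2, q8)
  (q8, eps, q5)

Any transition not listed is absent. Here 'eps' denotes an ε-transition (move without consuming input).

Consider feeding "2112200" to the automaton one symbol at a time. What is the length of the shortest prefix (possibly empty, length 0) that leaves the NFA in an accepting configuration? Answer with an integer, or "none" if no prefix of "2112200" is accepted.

2

Start in {q0}.
Read '2': q0→{q7}; union {q7}; ε-closure = {q3, q7}.
Read '1': q3→{q3, q4, q7}, q7→{q0, q4, q5, q7}; now {q0, q3, q4, q5, q7}.
None of the earlier sets intersect F, but {q0, q3, q4, q5, q7} does.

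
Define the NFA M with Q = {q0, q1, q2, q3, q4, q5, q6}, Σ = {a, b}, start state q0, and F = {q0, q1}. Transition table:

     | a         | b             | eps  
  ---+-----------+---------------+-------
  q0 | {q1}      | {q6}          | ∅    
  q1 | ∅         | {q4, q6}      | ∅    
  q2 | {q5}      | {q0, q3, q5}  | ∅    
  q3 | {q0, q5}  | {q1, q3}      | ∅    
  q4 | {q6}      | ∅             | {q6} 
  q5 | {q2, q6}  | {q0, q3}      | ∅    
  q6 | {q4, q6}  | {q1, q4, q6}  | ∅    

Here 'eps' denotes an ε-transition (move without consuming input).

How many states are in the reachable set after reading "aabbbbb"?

0

Start in {q0}.
Read 'a': q0→{q1}; now {q1}.
Read 'a': q1→∅; now ∅.
The set is empty and remains empty for the remaining 5 symbols.
That set has 0 states.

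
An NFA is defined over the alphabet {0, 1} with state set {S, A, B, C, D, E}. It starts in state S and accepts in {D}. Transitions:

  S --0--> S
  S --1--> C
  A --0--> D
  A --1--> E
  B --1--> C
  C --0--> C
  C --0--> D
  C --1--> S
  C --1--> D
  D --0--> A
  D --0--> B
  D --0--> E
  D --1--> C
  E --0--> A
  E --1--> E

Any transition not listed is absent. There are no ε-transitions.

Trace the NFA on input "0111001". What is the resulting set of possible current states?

{S, C, D, E}

Start in {S}.
Read '0': {S} → {S}.
Read '1': {S} → {C}.
Read '1': {C} → {S, D}.
Read '1': {S, D} → {C}.
Read '0': {C} → {C, D}.
Read '0': {C, D} → {A, B, C, D, E}.
Read '1': {A, B, C, D, E} → {S, C, D, E}.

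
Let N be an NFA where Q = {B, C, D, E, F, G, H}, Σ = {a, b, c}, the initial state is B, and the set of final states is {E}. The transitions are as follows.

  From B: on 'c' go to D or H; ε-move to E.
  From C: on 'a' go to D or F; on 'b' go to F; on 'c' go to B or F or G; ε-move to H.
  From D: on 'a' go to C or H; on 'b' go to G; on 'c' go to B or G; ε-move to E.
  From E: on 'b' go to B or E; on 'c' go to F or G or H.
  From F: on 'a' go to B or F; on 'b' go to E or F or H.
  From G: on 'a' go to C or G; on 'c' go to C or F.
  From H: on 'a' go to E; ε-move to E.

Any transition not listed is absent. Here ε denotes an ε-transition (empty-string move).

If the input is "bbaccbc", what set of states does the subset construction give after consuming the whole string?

Start: ε-closure({B}) = {B, E}.
Read 'b': {B, E} → {B, E}.
Read 'b': {B, E} → {B, E}.
Read 'a': {B, E} → ∅.
The set is empty and remains empty for the remaining 4 symbols.

∅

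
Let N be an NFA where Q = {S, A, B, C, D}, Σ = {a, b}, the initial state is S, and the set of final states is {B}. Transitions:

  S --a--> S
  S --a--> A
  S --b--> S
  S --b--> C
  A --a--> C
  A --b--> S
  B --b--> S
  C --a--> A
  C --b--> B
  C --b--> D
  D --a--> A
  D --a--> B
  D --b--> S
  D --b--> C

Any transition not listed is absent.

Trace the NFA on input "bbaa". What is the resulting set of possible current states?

{S, A, C}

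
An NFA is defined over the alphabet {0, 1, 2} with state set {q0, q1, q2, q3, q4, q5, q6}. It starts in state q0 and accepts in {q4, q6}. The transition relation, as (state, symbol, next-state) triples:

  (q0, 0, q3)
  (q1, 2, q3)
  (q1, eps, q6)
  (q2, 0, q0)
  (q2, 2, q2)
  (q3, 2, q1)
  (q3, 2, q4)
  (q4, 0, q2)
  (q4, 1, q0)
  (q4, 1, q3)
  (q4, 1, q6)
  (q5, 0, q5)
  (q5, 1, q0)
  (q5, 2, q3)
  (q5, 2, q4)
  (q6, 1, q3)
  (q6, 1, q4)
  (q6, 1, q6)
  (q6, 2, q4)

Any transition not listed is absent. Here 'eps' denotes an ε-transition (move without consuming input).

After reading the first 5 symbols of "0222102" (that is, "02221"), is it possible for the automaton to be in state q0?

Start in {q0}.
Read '0': {q0} → {q3}.
Read '2': {q3} → {q1, q4, q6}.
Read '2': {q1, q4, q6} → {q3, q4}.
Read '2': {q3, q4} → {q1, q4, q6}.
Read '1': {q1, q4, q6} → {q0, q3, q4, q6}.
State q0 is in {q0, q3, q4, q6}.

Yes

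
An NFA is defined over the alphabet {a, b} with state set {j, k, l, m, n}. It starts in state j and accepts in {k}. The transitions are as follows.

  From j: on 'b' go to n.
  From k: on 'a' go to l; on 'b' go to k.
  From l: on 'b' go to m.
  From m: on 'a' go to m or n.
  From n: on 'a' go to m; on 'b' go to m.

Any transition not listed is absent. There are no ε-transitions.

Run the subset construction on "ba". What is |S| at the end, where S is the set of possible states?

1

Start in {j}.
Read 'b': {j} → {n}.
Read 'a': {n} → {m}.
That set has 1 state.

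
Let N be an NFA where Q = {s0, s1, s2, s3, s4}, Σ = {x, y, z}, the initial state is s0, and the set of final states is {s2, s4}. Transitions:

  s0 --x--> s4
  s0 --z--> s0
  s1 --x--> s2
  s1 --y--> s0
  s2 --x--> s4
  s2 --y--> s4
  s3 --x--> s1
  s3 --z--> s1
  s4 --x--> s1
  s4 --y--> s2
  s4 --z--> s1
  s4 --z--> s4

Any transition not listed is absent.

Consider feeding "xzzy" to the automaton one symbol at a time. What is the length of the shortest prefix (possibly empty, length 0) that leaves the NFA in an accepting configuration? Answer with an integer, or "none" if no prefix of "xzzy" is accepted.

1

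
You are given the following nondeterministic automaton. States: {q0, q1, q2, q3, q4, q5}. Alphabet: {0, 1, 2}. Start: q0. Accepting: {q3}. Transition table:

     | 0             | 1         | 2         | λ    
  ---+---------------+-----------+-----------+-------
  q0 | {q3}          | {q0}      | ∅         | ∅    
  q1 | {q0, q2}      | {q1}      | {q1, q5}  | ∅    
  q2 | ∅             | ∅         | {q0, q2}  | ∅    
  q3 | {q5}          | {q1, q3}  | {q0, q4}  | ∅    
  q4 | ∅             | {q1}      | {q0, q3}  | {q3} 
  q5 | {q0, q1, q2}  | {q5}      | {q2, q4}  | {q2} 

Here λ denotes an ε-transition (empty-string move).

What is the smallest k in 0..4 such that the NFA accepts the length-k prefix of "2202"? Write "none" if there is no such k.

Start in {q0}.
Read '2': q0→∅; now ∅.
The set is empty and remains empty for the remaining 3 symbols.
No reachable set along the way intersects F.

none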